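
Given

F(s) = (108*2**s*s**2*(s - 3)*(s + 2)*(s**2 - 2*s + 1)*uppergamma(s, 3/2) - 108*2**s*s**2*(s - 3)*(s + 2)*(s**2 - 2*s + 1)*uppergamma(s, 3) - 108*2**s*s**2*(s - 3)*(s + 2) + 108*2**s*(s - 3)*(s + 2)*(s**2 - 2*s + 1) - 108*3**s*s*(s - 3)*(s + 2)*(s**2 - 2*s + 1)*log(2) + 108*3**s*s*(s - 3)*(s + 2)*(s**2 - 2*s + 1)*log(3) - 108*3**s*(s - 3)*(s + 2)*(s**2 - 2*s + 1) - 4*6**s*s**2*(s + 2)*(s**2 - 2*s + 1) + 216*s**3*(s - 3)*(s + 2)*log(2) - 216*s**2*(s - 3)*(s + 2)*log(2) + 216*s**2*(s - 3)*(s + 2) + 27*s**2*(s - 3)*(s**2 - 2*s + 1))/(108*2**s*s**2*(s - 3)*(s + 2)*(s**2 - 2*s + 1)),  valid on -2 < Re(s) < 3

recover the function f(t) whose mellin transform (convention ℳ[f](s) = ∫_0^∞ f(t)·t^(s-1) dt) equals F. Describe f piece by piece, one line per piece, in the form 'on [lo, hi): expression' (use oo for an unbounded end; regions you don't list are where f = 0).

on [0, 1/2): t**2
on [1/2, 1): log(t)/t
on [1, 3/2): log(t)
on [3/2, 3): exp(-t)
on [3, oo): t**(-3)

decompose at 1/2, 1, 3/2, 3; ℳ[f](s) sums the 5 pieces' integrals
between 0 and 1/2 the integrand is t**2·t^(s-1)
piece [1/2, 1): integrate log(t)/t against the kernel
[1, 3/2) adds the kernel integral of log(t)
between 3/2 and 3 the integrand is exp(-t)·t^(s-1)
segment 3 to ∞ holds t**(-3); add its integral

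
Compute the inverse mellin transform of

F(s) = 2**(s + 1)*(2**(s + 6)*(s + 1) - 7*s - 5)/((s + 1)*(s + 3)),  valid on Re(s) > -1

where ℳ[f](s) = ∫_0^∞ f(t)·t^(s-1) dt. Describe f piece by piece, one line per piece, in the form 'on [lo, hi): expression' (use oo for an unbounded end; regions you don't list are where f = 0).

summing 2 kernel integrals split by 2 yields ℳ[f](s)
on [0, 2): add ∫ t·t^(s-1) dt
segment 2 to 4 holds 2*t**3; add its integral

on [0, 2): t
on [2, 4): 2*t**3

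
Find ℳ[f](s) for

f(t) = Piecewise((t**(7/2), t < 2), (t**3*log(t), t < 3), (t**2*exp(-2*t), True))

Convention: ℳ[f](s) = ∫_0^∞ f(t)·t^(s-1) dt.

undo the shared t-power: t**(3/2) on [0, 2); t*log(t) on [2, 3); exp(-2*t) on [3, ∞)
summing 3 kernel integrals split by 2, 3 yields ℳ[f](s)
on [0, 2): add ∫ t**(7/2)·t^(s-1) dt
segment [2, 3) carries t**3*log(t); integrate it
the [3, ∞) slice contributes ∫ t**2*exp(-2*t)·t^(s-1) dt

6**(-s - 2)*(-2*12**(s + 2)*(s + 2)*(2*s + 7)*log(2) - 2*12**(s + 2)*(2*s + 7)*log(2) + 2*12**(s + 2)*(2*s + 7) + 4*12**(s + 2)*sqrt(2)*(2*s + (s + 2)**2 + 5) + 3*18**(s + 2)*(s + 2)*(2*s + 7)*log(3) - 3*18**(s + 2)*(2*s + 7) + 3*18**(s + 2)*(2*s + 7)*log(3) + 3**(s + 2)*(2*s + 7)*(2*s + (s + 2)**2 + 5)*uppergamma(s + 2, 6))/((2*s + 7)*(2*s + (s + 2)**2 + 5))
  Re(s) > -7/2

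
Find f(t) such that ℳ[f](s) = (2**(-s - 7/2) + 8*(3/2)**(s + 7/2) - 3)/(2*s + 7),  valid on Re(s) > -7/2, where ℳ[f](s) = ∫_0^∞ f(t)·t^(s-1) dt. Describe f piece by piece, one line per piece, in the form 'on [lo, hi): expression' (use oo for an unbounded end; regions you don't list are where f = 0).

treat the 3 regions marked off by 1/2, 1 separately and sum
segment [0, 1/2) carries 3*t**(7/2); integrate it
segment 1/2 to 1 holds 5*t**(7/2)/2; add its integral
piece [1, 3/2): integrate 4*t**(7/2) against the kernel

on [0, 1/2): 3*t**(7/2)
on [1/2, 1): 5*t**(7/2)/2
on [1, 3/2): 4*t**(7/2)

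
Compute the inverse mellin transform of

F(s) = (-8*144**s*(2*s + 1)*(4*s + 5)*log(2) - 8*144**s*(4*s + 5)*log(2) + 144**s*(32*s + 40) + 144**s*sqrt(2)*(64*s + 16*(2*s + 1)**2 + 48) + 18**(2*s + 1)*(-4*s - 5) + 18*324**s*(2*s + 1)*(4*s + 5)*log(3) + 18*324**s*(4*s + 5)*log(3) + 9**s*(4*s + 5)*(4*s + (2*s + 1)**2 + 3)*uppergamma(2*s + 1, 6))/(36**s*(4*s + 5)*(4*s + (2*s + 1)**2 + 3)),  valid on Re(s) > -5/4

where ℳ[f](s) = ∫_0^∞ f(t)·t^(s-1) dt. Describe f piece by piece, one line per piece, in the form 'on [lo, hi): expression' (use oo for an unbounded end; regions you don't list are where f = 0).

strip the power substitution: t**(5/2) on [0, 2); t**2*log(t) on [2, 3); t*exp(-2*t) on [3, ∞)
peel off the shared t-power: t**(3/2) on [0, 2); t*log(t) on [2, 3); exp(-2*t) on [3, ∞)
the 3 pieces separated at 4, 9 each add one integral
the [0, 4) slice contributes ∫ t**(5/4)·t^(s-1) dt
over [4, 9), the kernel integral of t*log(sqrt(t)) enters the sum
piece [9, ∞): integrate sqrt(t)*exp(-2*sqrt(t)) against the kernel

on [0, 4): t**(5/4)
on [4, 9): t*log(sqrt(t))
on [9, oo): sqrt(t)*exp(-2*sqrt(t))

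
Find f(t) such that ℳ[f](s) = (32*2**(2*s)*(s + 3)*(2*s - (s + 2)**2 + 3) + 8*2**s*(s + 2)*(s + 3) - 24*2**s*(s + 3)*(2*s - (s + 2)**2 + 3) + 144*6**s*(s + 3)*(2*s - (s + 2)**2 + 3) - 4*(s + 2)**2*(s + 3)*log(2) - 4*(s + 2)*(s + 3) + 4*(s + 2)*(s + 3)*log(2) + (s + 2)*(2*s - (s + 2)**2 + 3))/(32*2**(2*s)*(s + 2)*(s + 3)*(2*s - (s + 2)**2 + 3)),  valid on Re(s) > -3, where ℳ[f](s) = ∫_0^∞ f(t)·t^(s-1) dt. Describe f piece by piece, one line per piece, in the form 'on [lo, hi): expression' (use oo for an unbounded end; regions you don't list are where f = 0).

on [0, 1/4): 2*t**3
on [1/4, 1/2): t*log(2*t)/2
on [1/2, 1): 3*t**2
on [1, 3/2): 2*t**2

strip the shared t-power: 2*t on [0, 1/4); log(2*t)/(2*t) on [1/4, 1/2); 3 on [1/2, 1); …
peel off the common scale on t: t on [0, 1/2); log(t)/t on [1/2, 1); 3 on [1, 2); …
the 4 pieces separated at 1/4, 1/2, 1 each add one integral
between 0 and 1/4 the integrand is 2*t**3·t^(s-1)
on [1/4, 1/2): add ∫ t*log(2*t)/2·t^(s-1) dt
piece [1/2, 1): integrate 3*t**2 against the kernel
the [1, 3/2) slice contributes ∫ 2*t**2·t^(s-1) dt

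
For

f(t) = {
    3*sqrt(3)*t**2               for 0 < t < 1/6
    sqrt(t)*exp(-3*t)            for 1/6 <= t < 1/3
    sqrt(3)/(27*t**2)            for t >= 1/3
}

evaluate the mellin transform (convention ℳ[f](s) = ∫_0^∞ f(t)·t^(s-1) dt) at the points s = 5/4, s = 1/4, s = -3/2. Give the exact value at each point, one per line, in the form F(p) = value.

F(5/4) = 3**(1/4)*(-156*uppergamma(7/4, 1) + 3*2**(3/4) + 156*uppergamma(7/4, 1/2) + 208)/1404
F(1/4) = 3**(1/4)*(-126*uppergamma(3/4, 1) + 7*2**(3/4) + 72 + 126*uppergamma(3/4, 1/2))/378
F(-3/2) = -3*expint(2, 1) + 6/7 + 6*expint(2, 1/2) + 3*sqrt(2)

strip the shared t-power: 3*sqrt(3)*t**(3/2) on [0, 1/6); exp(-3*t) on [1/6, 1/3); sqrt(3)/(27*t**(5/2)) on [1/3, ∞)
reversing the common scale on t: t**(3/2) on [0, 1/2); exp(-t) on [1/2, 1); t**(-5/2) on [1, ∞)
along the cuts 1/6, 1/3, ℳ[f](s) splits into 3 integrals
between 0 and 1/6 the integrand is 3*sqrt(3)*t**2·t^(s-1)
over [1/6, 1/3), the kernel integral of sqrt(t)*exp(-3*t) enters the sum
piece [1/3, ∞): integrate sqrt(3)/(27*t**2) against the kernel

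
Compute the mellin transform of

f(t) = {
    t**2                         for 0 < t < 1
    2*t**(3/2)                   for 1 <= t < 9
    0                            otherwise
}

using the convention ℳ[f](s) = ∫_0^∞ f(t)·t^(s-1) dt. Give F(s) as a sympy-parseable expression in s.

(108*3**(2*s)*(s + 2) - 2*s - 5)/((s + 2)*(2*s + 3))
  Re(s) > -2

peel off the shared t-power: t on [0, 1); 2*sqrt(t) on [1, 9)
strip the power substitution: t**2 on [0, 1); 2*t on [1, 3)
peel off the shared t-power: t**(3/2) on [0, 1); 2*sqrt(t) on [1, 3)
along the cuts 1, ℳ[f](s) splits into 2 integrals
segment [0, 1) carries t**2; integrate it
the [1, 9) slice contributes ∫ 2*t**(3/2)·t^(s-1) dt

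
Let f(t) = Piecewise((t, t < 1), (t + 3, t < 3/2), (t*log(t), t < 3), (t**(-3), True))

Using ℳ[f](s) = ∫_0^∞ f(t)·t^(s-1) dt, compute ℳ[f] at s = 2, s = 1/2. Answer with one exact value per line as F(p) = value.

slice at 1, 3/2, 3, transform all 4 pieces, and sum them
for t in [0, 1): the term is ∫ t·t^(s-1)
on [1, 3/2) integrate f = (t + 3) against the kernel
segment [3/2, 3) carries t*log(t); integrate it
segment [3, ∞) carries t**(-3); integrate it

F(2) = 17/24 + 9*log(2)/8 + 63*log(3)/8
F(1/2) = -6 - 178*sqrt(3)/135 + log(2**(sqrt(6)/2)*3**(-sqrt(6)/2 + 2*sqrt(3))) + 23*sqrt(6)/6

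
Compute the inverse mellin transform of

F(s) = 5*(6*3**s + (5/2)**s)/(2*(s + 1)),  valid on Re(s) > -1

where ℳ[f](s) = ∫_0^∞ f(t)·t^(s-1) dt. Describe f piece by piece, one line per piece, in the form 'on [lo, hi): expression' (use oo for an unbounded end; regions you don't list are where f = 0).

slice at 5/2, transform all 2 pieces, and sum them
∫ 6*t·t^(s-1) over [0, 5/2)
[5/2, 3) adds the kernel integral of 5*t

on [0, 5/2): 6*t
on [5/2, 3): 5*t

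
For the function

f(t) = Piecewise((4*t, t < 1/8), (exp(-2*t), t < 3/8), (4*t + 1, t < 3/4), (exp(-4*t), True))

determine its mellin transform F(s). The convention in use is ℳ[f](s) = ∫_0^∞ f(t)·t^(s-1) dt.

(2*2**s*s*(s + 1)*uppergamma(s, 3) - 5*3**s*s - 2*3**s + 2*4**s*s*(s + 1)*uppergamma(s, 1/4) - 2*4**s*s*(s + 1)*uppergamma(s, 3/4) + 8*6**s*s + 2*6**s + s)/(2*2**(3*s)*s*(s + 1))
  Re(s) > -1

the common scale on t comes off first: 2*t on [0, 1/4); exp(-t) on [1/4, 3/4); 2*t + 1 on [3/4, 3/2); …
back out the common scale on t: t on [0, 1/2); exp(-t/2) on [1/2, 3/2); t + 1 on [3/2, 3); …
along the cuts 1/8, 3/8, 3/4, ℳ[f](s) splits into 4 integrals
on [0, 1/8) integrate f = 4*t against the kernel
[1/8, 3/8) adds the kernel integral of exp(-2*t)
for t in [3/8, 3/4): the term is ∫ (4*t + 1)·t^(s-1)
segment 3/4 to ∞ holds exp(-4*t); add its integral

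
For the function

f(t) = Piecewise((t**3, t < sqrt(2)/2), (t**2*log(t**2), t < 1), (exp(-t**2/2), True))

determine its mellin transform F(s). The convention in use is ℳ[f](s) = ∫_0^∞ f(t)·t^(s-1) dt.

the power substitution comes off first: t**(3/2) on [0, 1/2); t*log(t) on [1/2, 1); exp(-t/2) on [1, ∞)
split f at sqrt(2)/2, 1: ℳ[f](s) collects 3 kernel integrals
on [0, sqrt(2)/2): add ∫ t**3·t^(s-1) dt
on [sqrt(2)/2, 1): add ∫ t**2*log(t**2)·t^(s-1) dt
the [1, ∞) slice contributes ∫ exp(-t**2/2)·t^(s-1) dt

(-2*2**(s/2)*(s + 3) + 2*2**s*(s + 3)*(s**2/4 + s + 1)*uppergamma(s/2, 1/2) + s*(s + 3)*log(2)/2 + s + (s + 3)*log(2) + sqrt(2)*(s**2/4 + s + 1) + 3)/(4*2**(s/2)*(s + 3)*(s**2/4 + s + 1))
  Re(s) > -3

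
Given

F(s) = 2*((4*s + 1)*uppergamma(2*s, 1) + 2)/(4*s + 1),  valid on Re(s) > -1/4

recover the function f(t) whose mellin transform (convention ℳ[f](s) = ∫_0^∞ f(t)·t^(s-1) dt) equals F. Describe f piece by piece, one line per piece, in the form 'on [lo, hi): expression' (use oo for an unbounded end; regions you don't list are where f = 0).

on [0, 1): t**(1/4)
on [1, oo): exp(-sqrt(t))

reversing the power substitution: sqrt(t) on [0, 1); exp(-t) on [1, ∞)
cuts at 1: linearity sums the 2 kernel integrals
segment [0, 1) carries t**(1/4); integrate it
segment [1, ∞) carries exp(-sqrt(t)); integrate it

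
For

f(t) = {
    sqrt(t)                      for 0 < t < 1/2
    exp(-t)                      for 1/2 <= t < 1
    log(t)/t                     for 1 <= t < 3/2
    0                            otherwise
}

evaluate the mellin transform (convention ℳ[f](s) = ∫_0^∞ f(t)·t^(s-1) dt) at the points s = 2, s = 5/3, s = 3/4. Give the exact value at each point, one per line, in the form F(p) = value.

slice at 1/2, 1, transform all 3 pieces, and sum them
between 0 and 1/2 the integrand is sqrt(t)·t^(s-1)
segment 1/2 to 1 holds exp(-t); add its integral
over [1, 3/2), the kernel integral of log(t)/t enters the sum

F(2) = -2*exp(-1) - 1/2 + sqrt(2)/20 + log(205891132094649/1073741824)/20 + 3*exp(-1/2)/2
F(5/3) = -9*2**(1/3)*3**(2/3)/8 - uppergamma(5/3, 1) + 3*2**(5/6)/52 + uppergamma(5/3, 1/2) + log(3**(3*2**(1/3)*3**(2/3)/4)/2**(3*2**(1/3)*3**(2/3)/4)) + 9/4
F(3/4) = -16*2**(1/4)*3**(3/4)/3 + log(2**(4*2**(1/4)*3**(3/4)/3)/3**(4*2**(1/4)*3**(3/4)/3)) - uppergamma(3/4, 1) + 2**(3/4)/5 + uppergamma(3/4, 1/2) + 16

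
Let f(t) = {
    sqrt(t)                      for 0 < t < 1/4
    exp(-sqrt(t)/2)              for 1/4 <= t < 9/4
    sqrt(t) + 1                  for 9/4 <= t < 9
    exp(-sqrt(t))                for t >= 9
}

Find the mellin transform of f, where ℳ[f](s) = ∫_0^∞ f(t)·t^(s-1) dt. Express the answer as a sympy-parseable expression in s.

reversing the power substitution: t on [0, 1/2); exp(-t/2) on [1/2, 3/2); t + 1 on [3/2, 3); …
slice at 1/4, 9/4, 9, transform all 4 pieces, and sum them
the [0, 1/4) slice contributes ∫ sqrt(t)·t^(s-1) dt
the [1/4, 9/4) slice contributes ∫ exp(-sqrt(t)/2)·t^(s-1) dt
between 9/4 and 9 the integrand is (sqrt(t) + 1)·t^(s-1)
[9, ∞) adds the kernel integral of exp(-sqrt(t))

(2**(2*s + 1)*s*(2*s + 1)*uppergamma(2*s, 3) + 2**(4*s + 1)*s*(2*s + 1)*uppergamma(2*s, 1/4) - 2**(4*s + 1)*s*(2*s + 1)*uppergamma(2*s, 3/4) + 8*36**s*s + 36**s - 5*9**s*s - 9**s + s)/(4**s*s*(2*s + 1))
  Re(s) > -1/2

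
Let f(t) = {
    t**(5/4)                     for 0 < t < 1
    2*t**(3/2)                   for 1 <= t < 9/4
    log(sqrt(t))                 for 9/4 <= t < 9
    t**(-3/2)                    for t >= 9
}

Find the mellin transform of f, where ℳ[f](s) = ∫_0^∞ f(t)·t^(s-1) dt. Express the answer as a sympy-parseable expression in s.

the power substitution comes off first: t**(5/2) on [0, 1); 2*t**3 on [1, 3/2); log(t) on [3/2, 3); …
back out the shared t-power: t**(3/2) on [0, 1); 2*t**2 on [1, 3/2); log(t)/t on [3/2, 3); …
treat the 4 regions marked off by 1, 9/4, 9 separately and sum
segment 0 to 1 holds t**(5/4); add its integral
over [1, 9/4), the kernel integral of 2*t**(3/2) enters the sum
on [9/4, 9) integrate f = log(sqrt(t)) against the kernel
segment [9, ∞) carries t**(-3/2); integrate it

2**(-2*s - 1)*(324*2**(2*s + 1)*(2*s - 3)*(2*s + 3)*(-4*s + (2*s + 1)**2 - 1) - 324*2**(2*s + 1)*(2*s - 3)*(4*s + 5)*(-4*s + (2*s + 1)**2 - 1) - 108*3**(2*s + 1)*(2*s - 3)*(2*s + 1)*(2*s + 3)*(4*s + 5)*log(3) + 108*3**(2*s + 1)*(2*s - 3)*(2*s + 1)*(2*s + 3)*(4*s + 5)*log(2) - 108*3**(2*s + 1)*(2*s - 3)*(2*s + 3)*(4*s + 5)*log(2) + 108*3**(2*s + 1)*(2*s - 3)*(2*s + 3)*(4*s + 5) + 108*3**(2*s + 1)*(2*s - 3)*(2*s + 3)*(4*s + 5)*log(3) + 729*3**(2*s + 1)*(2*s - 3)*(4*s + 5)*(-4*s + (2*s + 1)**2 - 1) + 54*6**(2*s + 1)*(2*s - 3)*(2*s + 1)*(2*s + 3)*(4*s + 5)*log(3) - 54*6**(2*s + 1)*(2*s - 3)*(2*s + 3)*(4*s + 5)*log(3) - 54*6**(2*s + 1)*(2*s - 3)*(2*s + 3)*(4*s + 5) - 2*6**(2*s + 1)*(2*s + 3)*(4*s + 5)*(-4*s + (2*s + 1)**2 - 1))/(81*(2*s - 3)*(2*s + 3)*(4*s + 5)*(-4*s + (2*s + 1)**2 - 1))
  -5/4 < Re(s) < 3/2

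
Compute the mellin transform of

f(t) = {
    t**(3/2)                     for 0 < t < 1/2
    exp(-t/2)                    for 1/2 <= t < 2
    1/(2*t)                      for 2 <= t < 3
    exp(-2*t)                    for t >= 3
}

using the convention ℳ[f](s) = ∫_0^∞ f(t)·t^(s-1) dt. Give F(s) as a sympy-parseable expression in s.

(12*24**s*(s - 1)*(2*s + 3)*uppergamma(s, 1/4) - 12*24**s*(s - 1)*(2*s + 3)*uppergamma(s, 1) - 3*24**s*(2*s + 3) + 2*36**s*(2*s + 3) + 12*6**s*(s - 1)*(2*s + 3)*uppergamma(s, 6) + 6*sqrt(2)*6**s*(s - 1))/(12*12**s*(s - 1)*(2*s + 3))
  Re(s) > -3/2

breakpoints 1/2, 2, 3: one integral from each of the 4 segments
on [0, 1/2): add ∫ t**(3/2)·t^(s-1) dt
segment 1/2 to 2 holds exp(-t/2); add its integral
∫ over [2, 3) of 1/(2*t)·t^(s-1) joins the sum
the [3, ∞) slice contributes ∫ exp(-2*t)·t^(s-1) dt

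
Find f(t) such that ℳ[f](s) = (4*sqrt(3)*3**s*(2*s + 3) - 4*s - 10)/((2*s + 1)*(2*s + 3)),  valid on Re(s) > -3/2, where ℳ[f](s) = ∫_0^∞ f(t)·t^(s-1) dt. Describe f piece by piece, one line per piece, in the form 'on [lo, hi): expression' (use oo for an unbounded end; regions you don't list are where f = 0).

decompose at 1; ℳ[f](s) sums the 2 pieces' integrals
the [0, 1) slice contributes ∫ t**(3/2)·t^(s-1) dt
∫ over [1, 3) of 2*sqrt(t)·t^(s-1) joins the sum

on [0, 1): t**(3/2)
on [1, 3): 2*sqrt(t)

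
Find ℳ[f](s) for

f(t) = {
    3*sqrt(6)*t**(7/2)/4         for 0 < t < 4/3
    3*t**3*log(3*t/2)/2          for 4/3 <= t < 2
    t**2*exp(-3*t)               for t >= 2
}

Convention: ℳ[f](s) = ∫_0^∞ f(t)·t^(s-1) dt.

9**(-s - 2)*(-2*12**(s + 2)*(s + 2)*(2*s + 7)*log(2) - 2*12**(s + 2)*(2*s + 7)*log(2) + 2*12**(s + 2)*(2*s + 7) + 4*12**(s + 2)*sqrt(2)*(2*s + (s + 2)**2 + 5) + 3*18**(s + 2)*(s + 2)*(2*s + 7)*log(3) - 3*18**(s + 2)*(2*s + 7) + 3*18**(s + 2)*(2*s + 7)*log(3) + 3**(s + 2)*(2*s + 7)*(2*s + (s + 2)**2 + 5)*uppergamma(s + 2, 6))/((2*s + 7)*(2*s + (s + 2)**2 + 5))
  Re(s) > -7/2

reversing the shared t-power: 3*sqrt(6)*t**(3/2)/4 on [0, 4/3); 3*t*log(3*t/2)/2 on [4/3, 2); exp(-3*t) on [2, ∞)
the common scale on t comes off first: t**(3/2) on [0, 2); t*log(t) on [2, 3); exp(-2*t) on [3, ∞)
decompose at 4/3, 2; ℳ[f](s) sums the 3 pieces' integrals
on [0, 4/3): add ∫ 3*sqrt(6)*t**(7/2)/4·t^(s-1) dt
segment [4/3, 2) carries 3*t**3*log(3*t/2)/2; integrate it
∫ over [2, ∞) of t**2*exp(-3*t)·t^(s-1) joins the sum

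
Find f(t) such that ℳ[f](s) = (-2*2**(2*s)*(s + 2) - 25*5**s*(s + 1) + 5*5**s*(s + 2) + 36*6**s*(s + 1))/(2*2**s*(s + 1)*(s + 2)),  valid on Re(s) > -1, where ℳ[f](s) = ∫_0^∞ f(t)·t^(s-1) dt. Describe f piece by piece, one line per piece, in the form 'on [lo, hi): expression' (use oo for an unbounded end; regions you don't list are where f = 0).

on [0, 2): t/2
on [2, 5/2): t
on [5/2, 3): 2*t**2

slice at 2, 5/2, transform all 3 pieces, and sum them
over [0, 2), the kernel integral of t/2 enters the sum
piece [2, 5/2): integrate t against the kernel
the [5/2, 3) slice contributes ∫ 2*t**2·t^(s-1) dt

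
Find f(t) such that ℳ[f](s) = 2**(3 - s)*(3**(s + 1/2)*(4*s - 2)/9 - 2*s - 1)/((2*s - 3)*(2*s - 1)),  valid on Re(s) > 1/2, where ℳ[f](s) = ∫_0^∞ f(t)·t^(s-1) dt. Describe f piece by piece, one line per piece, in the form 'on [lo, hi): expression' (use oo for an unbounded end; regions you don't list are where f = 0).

on [0, 1/2): 2*sqrt(2)/sqrt(t)
on [1/2, 3/2): 2*sqrt(2)/t**(3/2)

invert the shared t-power to get 2*sqrt(2)*sqrt(t) on [0, 1/2); 2*sqrt(2)/sqrt(t) on [1/2, 3/2)
strip the shared t-power: 2*sqrt(2)*t**(3/2) on [0, 1/2); 2*sqrt(2)*sqrt(t) on [1/2, 3/2)
strip the common scale on t: t**(3/2) on [0, 1); 2*sqrt(t) on [1, 3)
treat the 2 regions marked off by 1/2 separately and sum
on [0, 1/2) integrate f = 2*sqrt(2)/sqrt(t) against the kernel
[1/2, 3/2) adds the kernel integral of 2*sqrt(2)/t**(3/2)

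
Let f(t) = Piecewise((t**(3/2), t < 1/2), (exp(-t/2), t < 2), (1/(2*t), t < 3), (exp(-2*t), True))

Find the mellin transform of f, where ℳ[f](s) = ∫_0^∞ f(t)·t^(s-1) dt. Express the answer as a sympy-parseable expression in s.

the 4 pieces separated at 1/2, 2, 3 each add one integral
segment 0 to 1/2 holds t**(3/2); add its integral
over [1/2, 2), the kernel integral of exp(-t/2) enters the sum
piece [2, 3): integrate 1/(2*t) against the kernel
segment 3 to ∞ holds exp(-2*t); add its integral

(12*24**s*(s - 1)*(2*s + 3)*uppergamma(s, 1/4) - 12*24**s*(s - 1)*(2*s + 3)*uppergamma(s, 1) - 3*24**s*(2*s + 3) + 2*36**s*(2*s + 3) + 12*6**s*(s - 1)*(2*s + 3)*uppergamma(s, 6) + 6*sqrt(2)*6**s*(s - 1))/(12*12**s*(s - 1)*(2*s + 3))
  Re(s) > -3/2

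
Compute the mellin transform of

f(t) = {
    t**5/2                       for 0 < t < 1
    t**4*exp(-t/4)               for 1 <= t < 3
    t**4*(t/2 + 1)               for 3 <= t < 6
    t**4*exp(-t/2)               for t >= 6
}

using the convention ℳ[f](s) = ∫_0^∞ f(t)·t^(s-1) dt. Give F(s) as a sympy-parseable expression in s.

peel off the shared t-power: t**3/2 on [0, 1); t**2*exp(-t/4) on [1, 3); t**2*(t/2 + 1) on [3, 6); …
strip the shared t-power: t/2 on [0, 1); exp(-t/4) on [1, 3); t/2 + 1 on [3, 6); …
the common scale on t comes off first: t on [0, 1/2); exp(-t/2) on [1/2, 3/2); t + 1 on [3/2, 3); …
along the cuts 1, 3, 6, ℳ[f](s) splits into 4 integrals
on [0, 1) integrate f = t**5/2 against the kernel
over [1, 3), the kernel integral of t**4*exp(-t/4) enters the sum
on [3, 6): add ∫ t**4*(t/2 + 1)·t^(s-1) dt
∫ t**4*exp(-t/2)·t^(s-1) over [6, ∞)

(512*2**(2*s)*(s + 4)*(s + 5)*uppergamma(s + 4, 1/4) - 512*2**(2*s)*(s + 4)*(s + 5)*uppergamma(s + 4, 3/4) + 32*2**s*(s + 4)*(s + 5)*uppergamma(s + 4, 3) - 405*3**s*(s + 4) - 162*3**s + 10368*6**s*(s + 4) + 2592*6**s + s + 4)/(2*(s + 4)*(s + 5))
  Re(s) > -5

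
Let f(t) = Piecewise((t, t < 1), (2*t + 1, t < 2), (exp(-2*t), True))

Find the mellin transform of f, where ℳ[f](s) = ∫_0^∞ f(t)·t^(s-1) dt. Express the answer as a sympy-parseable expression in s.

(2**s*s*(s + 1)*uppergamma(s, 4) - 2*4**s*s - 4**s + 5*8**s*s + 8**s)/(4**s*s*(s + 1))
  Re(s) > -1

cuts at 1, 2: linearity sums the 3 kernel integrals
segment [0, 1) carries t; integrate it
on [1, 2) integrate f = (2*t + 1) against the kernel
on [2, ∞) integrate f = exp(-2*t) against the kernel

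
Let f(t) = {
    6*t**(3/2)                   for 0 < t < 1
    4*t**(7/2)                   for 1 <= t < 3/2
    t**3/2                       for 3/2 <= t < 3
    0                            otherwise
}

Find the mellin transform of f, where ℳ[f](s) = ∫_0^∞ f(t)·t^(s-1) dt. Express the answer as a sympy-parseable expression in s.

(3**(s + 3)*(2*s + 3)*(2*s + 7) - (3/2)**(s + 3)*(2*s + 3)*(2*s + 7) + 16*(3/2)**(s + 7/2)*(s + 3)*(2*s + 3) - 16*(s + 3)*(2*s + 3) + 24*(s + 3)*(2*s + 7))/(2*(s + 3)*(2*s + 3)*(2*s + 7))
  Re(s) > -3/2

along the cuts 1, 3/2, ℳ[f](s) splits into 3 integrals
segment 0 to 1 holds 6*t**(3/2); add its integral
piece [1, 3/2): integrate 4*t**(7/2) against the kernel
on [3/2, 3): add ∫ t**3/2·t^(s-1) dt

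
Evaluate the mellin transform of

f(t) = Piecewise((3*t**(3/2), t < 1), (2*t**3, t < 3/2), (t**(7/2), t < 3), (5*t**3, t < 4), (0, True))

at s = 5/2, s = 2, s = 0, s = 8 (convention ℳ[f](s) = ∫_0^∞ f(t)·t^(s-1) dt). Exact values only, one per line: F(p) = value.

F(5/2) = -2430*sqrt(3)/11 + 243*sqrt(6)/176 + 2790383/1408
F(2) = -243*sqrt(6)/352 + 486*sqrt(3)/11 + 439317/560
F(0) = -27*sqrt(6)/56 + 54*sqrt(3)/7 + 261/4
F(8) = -177147*sqrt(6)/47104 + 354294*sqrt(3)/23 + 390792427425/214016

slice at 1, 3/2, 3, transform all 4 pieces, and sum them
on [0, 1): add ∫ 3*t**(3/2)·t^(s-1) dt
segment 1 to 3/2 holds 2*t**3; add its integral
[3/2, 3) adds the kernel integral of t**(7/2)
∫ over [3, 4) of 5*t**3·t^(s-1) joins the sum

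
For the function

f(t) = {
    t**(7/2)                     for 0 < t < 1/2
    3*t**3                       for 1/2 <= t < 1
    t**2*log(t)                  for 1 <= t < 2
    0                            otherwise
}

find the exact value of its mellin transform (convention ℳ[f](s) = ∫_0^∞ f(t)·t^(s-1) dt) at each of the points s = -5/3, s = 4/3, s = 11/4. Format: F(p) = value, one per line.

F(-5/3) = -9*2**(1/3) - 9*2**(2/3)/16 + 3*2**(1/6)/22 + 3*2**(1/3)*log(2) + 45/4
F(4/3) = -18*2**(1/3)/25 - 9*2**(2/3)/416 + 3*2**(1/6)/464 + 1017/1300 + 12*2**(1/3)*log(2)/5
F(11/4) = -204439*2**(3/4)/288800 - 3*2**(1/4)/368 + 4700/8303 + 64*2**(3/4)*log(2)/19

remove the shared t-power first: t**(3/2) on [0, 1/2); 3*t on [1/2, 1); log(t) on [1, 2)
slice at 1/2, 1, transform all 3 pieces, and sum them
segment 0 to 1/2 holds t**(7/2); add its integral
piece [1/2, 1): integrate 3*t**3 against the kernel
∫ t**2*log(t)·t^(s-1) over [1, 2)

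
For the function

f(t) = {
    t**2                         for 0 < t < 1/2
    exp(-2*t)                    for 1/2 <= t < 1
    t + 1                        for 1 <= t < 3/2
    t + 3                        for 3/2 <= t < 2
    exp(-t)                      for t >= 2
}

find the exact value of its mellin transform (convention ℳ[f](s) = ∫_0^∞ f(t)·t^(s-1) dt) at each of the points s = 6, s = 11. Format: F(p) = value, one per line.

treat the 5 regions marked off by 1/2, 1, 3/2, 2 separately and sum
segment [0, 1/2) carries t**2; integrate it
the [1/2, 1) slice contributes ∫ exp(-2*t)·t^(s-1) dt
[1, 3/2) adds the kernel integral of (t + 1)
∫ (t + 3)·t^(s-1) over [3/2, 2)
the [2, ∞) slice contributes ∫ exp(-t)·t^(s-1) dt

F(6) = (219072*E + 1986101*exp(2) + 36916992)*exp(-2)/43008
F(11) = (1035541011*exp(2) + 5642265772*E + 31395128134656)*exp(-2)/1171456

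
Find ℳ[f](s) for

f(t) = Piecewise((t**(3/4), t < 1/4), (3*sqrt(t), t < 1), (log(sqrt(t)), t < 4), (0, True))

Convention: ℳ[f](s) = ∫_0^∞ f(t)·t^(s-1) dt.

undo the power substitution: t**(3/2) on [0, 1/2); 3*t on [1/2, 1); log(t) on [1, 2)
slice at 1/4, 1, transform all 3 pieces, and sum them
the [0, 1/4) slice contributes ∫ t**(3/4)·t^(s-1) dt
between 1/4 and 1 the integrand is 3*sqrt(t)·t^(s-1)
on [1, 4) integrate f = log(sqrt(t)) against the kernel

2**(-2*s - 1)*(16**s*s*(2*s + 1)*(4*s + 3)*log(4) - 16**s*(2*s + 1)*(4*s + 3) + 2**(2*s + 2)*s**2*(12*s + 9) + 4**s*(2*s + 1)*(4*s + 3) + s**2*(-24*s - 18) + sqrt(2)*s**2*(4*s + 2))/(s**2*(2*s + 1)*(4*s + 3))
  Re(s) > -3/4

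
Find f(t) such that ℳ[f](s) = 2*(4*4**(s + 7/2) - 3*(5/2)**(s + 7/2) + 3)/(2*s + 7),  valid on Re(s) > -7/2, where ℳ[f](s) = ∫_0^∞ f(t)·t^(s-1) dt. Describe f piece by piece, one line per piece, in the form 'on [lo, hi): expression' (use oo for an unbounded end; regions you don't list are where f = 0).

on [0, 1): 4*t**(7/2)
on [1, 5/2): t**(7/2)
on [5/2, 4): 4*t**(7/2)

integrate the 3 segments split at 1, 5/2, then add the results
on [0, 1) integrate f = 4*t**(7/2) against the kernel
over [1, 5/2), the kernel integral of t**(7/2) enters the sum
for t in [5/2, 4): the term is ∫ 4*t**(7/2)·t^(s-1)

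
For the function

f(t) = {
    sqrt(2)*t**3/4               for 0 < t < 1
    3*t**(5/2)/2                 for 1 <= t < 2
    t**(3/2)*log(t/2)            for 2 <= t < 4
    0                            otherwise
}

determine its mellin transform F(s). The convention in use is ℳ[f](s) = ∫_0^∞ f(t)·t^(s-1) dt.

(64*2**(2*s)*(s + 3)*(2*s + 3)*(2*s + 5)*log(2) + 3*2**(s + 9/2)*(s + 3)*(2*s + 3)**2 + 2**(s + 11/2)*(s + 3)*(2*s + 5) - 2**(2*s + 7)*(s + 3)*(2*s + 5) + 12*(-s - 3)*(2*s + 3)**2 + sqrt(2)*(2*s + 3)**2*(2*s + 5))/(4*(s + 3)*(2*s + 3)**2*(2*s + 5))
  Re(s) > -3

reversing the shared t-power: sqrt(2)*t**(5/2)/4 on [0, 1); 3*t**2/2 on [1, 2); t*log(t/2) on [2, 4)
undo the shared t-power: sqrt(2)*t**(3/2)/4 on [0, 1); 3*t/2 on [1, 2); log(t/2) on [2, 4)
invert the common scale on t to get t**(3/2) on [0, 1/2); 3*t on [1/2, 1); log(t) on [1, 2)
split f at 1, 2: ℳ[f](s) collects 3 kernel integrals
for t in [0, 1): the term is ∫ sqrt(2)*t**3/4·t^(s-1)
∫ 3*t**(5/2)/2·t^(s-1) over [1, 2)
over [2, 4), the kernel integral of t**(3/2)*log(t/2) enters the sum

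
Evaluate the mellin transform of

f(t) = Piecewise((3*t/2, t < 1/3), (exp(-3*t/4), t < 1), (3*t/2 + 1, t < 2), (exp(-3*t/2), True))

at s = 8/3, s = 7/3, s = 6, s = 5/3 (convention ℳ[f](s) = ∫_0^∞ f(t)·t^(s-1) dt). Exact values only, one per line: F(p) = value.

F(8/3) = 3**(1/3)*(-2816*2**(1/3)*uppergamma(8/3, 3/4) - 621*3**(2/3) + 12 + 352*2**(2/3)*uppergamma(8/3, 3) + 2816*2**(1/3)*uppergamma(8/3, 1/4) + 3780*6**(2/3))/2376
F(7/3) = 3**(2/3)*(-2240*2**(2/3)*uppergamma(7/3, 3/4) - 1107*3**(1/3) + 21 + 560*2**(1/3)*uppergamma(7/3, 3) + 2240*2**(2/3)*uppergamma(7/3, 1/4) + 6696*6**(1/3))/3780
F(6) = -346804*exp(-3/4)/243 + 47104*exp(-3)/243 + 384913/10206 + 631124*exp(-1/4)/729
F(5/3) = 3**(1/3)*(-279*3**(2/3) - 640*2**(1/3)*uppergamma(5/3, 3/4) + 15 + 160*2**(2/3)*uppergamma(5/3, 3) + 640*2**(1/3)*uppergamma(5/3, 1/4) + 828*6**(2/3))/720

strip the common scale on t: t on [0, 1/2); exp(-t/2) on [1/2, 3/2); t + 1 on [3/2, 3); …
cuts at 1/3, 1, 2: linearity sums the 4 kernel integrals
between 0 and 1/3 the integrand is 3*t/2·t^(s-1)
on [1/3, 1): add ∫ exp(-3*t/4)·t^(s-1) dt
[1, 2) adds the kernel integral of (3*t/2 + 1)
for t in [2, ∞): the term is ∫ exp(-3*t/2)·t^(s-1)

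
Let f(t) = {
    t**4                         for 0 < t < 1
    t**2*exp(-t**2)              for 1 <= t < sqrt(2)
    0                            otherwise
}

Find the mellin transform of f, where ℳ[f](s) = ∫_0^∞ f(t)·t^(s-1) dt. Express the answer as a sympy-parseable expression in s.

((s + 4)*uppergamma(s/2 + 1, 1) - (s + 4)*uppergamma(s/2 + 1, 2) + 2)/(2*(s + 4))
  Re(s) > -4

reversing the shared t-power: t**2 on [0, 1); exp(-t**2) on [1, sqrt(2))
invert the power substitution to get t on [0, 1); exp(-t) on [1, 2)
summing 2 kernel integrals split by 1 yields ℳ[f](s)
segment [0, 1) carries t**4; integrate it
piece [1, sqrt(2)): integrate t**2*exp(-t**2) against the kernel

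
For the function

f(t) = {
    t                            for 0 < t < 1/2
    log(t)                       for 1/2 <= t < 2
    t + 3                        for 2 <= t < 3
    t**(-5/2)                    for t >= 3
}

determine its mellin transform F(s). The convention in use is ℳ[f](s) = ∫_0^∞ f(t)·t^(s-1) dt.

f breaks at 1/2, 2, 3 into 4 integrals to sum
segment [0, 1/2) carries t; integrate it
for t in [1/2, 2): the term is ∫ log(t)·t^(s-1)
for t in [2, 3): the term is ∫ (t + 3)·t^(s-1)
∫ t**(-5/2)·t^(s-1) over [3, ∞)

(-270*2**(2*s)*s**2*(2*s - 5) + 54*2**(2*s)*s*(s + 1)*(2*s - 5)*log(2) - 162*2**(2*s)*s*(2*s - 5) - 54*2**(2*s)*(s + 1)*(2*s - 5) - 4*sqrt(3)*6**s*s**2*(s + 1) + 324*6**s*s**2*(2*s - 5) + 162*6**s*s*(2*s - 5) + 27*s**2*(2*s - 5) + 54*s*(s + 1)*(2*s - 5)*log(2) + (2*s - 5)*(54*s + 54))/(54*2**s*s**2*(s + 1)*(2*s - 5))
  -1 < Re(s) < 5/2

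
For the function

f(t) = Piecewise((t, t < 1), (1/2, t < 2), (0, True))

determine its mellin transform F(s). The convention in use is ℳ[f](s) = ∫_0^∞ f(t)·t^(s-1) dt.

split f at 1: ℳ[f](s) collects 2 kernel integrals
over [0, 1), the kernel integral of t enters the sum
piece [1, 2): integrate 1/2 against the kernel

(2**s*(s + 1) + s - 1)/(2*s*(s + 1))
  Re(s) > -1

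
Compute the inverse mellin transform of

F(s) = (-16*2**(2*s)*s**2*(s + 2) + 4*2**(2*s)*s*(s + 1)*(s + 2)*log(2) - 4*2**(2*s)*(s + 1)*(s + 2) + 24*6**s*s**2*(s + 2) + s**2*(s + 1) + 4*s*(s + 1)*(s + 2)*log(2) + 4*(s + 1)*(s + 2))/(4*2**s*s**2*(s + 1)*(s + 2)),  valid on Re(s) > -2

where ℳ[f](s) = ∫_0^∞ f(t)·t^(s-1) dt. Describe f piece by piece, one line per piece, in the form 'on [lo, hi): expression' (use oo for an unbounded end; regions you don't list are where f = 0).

on [0, 1/2): t**2
on [1/2, 2): log(t)
on [2, 3): 2*t

split f at 1/2, 2: ℳ[f](s) collects 3 kernel integrals
segment 0 to 1/2 holds t**2; add its integral
on [1/2, 2): add ∫ log(t)·t^(s-1) dt
segment 2 to 3 holds 2*t; add its integral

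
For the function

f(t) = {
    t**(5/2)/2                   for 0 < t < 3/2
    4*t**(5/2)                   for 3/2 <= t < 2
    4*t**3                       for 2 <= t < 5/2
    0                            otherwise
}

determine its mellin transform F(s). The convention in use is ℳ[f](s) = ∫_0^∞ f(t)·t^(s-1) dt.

slice at 3/2, 2, transform all 3 pieces, and sum them
[0, 3/2) adds the kernel integral of t**(5/2)/2
for t in [3/2, 2): the term is ∫ 4*t**(5/2)·t^(s-1)
for t in [2, 5/2): the term is ∫ 4*t**3·t^(s-1)

(-128*2**s*(2*s + 5) + 128*2**(s + 1/2)*(s + 3) - 63*(3/2)**(s + 1/2)*(s + 3) + 250*5**s*(2*s + 5)/2**s)/(4*(s + 3)*(2*s + 5))
  Re(s) > -5/2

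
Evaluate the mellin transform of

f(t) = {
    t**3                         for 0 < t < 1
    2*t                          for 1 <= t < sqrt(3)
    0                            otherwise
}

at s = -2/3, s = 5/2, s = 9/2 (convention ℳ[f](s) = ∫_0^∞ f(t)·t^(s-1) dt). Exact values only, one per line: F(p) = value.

invert the power substitution to get t**(3/2) on [0, 1); 2*sqrt(t) on [1, 3)
summing 2 kernel integrals split by 1 yields ℳ[f](s)
[0, 1) adds the kernel integral of t**3
[1, sqrt(3)) adds the kernel integral of 2*t

F(-2/3) = -39/7 + 6*3**(1/6)
F(5/2) = -30/77 + 12*3**(3/4)/7
F(9/2) = -38/165 + 36*3**(3/4)/11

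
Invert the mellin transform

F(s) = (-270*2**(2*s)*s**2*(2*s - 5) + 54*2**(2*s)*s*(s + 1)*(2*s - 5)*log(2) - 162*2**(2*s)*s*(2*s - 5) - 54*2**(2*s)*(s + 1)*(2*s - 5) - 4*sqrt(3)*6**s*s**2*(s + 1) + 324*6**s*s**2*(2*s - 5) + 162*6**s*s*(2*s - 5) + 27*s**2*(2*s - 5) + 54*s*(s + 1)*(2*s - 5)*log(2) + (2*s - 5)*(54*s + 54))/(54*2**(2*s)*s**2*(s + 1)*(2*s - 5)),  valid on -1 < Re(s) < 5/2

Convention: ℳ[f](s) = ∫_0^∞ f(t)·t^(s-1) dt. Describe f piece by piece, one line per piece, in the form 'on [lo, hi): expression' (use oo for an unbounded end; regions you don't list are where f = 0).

on [0, 1/4): 2*t
on [1/4, 1): log(2*t)
on [1, 3/2): 2*t + 3
on [3/2, oo): sqrt(2)/(8*t**(5/2))

remove the common scale on t first: t on [0, 1/2); log(t) on [1/2, 2); t + 3 on [2, 3); …
integrate the 4 segments split at 1/4, 1, 3/2, then add the results
on [0, 1/4): add ∫ 2*t·t^(s-1) dt
for t in [1/4, 1): the term is ∫ log(2*t)·t^(s-1)
piece [1, 3/2): integrate (2*t + 3) against the kernel
on [3/2, ∞): add ∫ sqrt(2)/(8*t**(5/2))·t^(s-1) dt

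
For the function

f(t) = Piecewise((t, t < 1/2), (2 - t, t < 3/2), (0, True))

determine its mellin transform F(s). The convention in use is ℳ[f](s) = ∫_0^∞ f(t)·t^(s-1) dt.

(3**s*s + 4*3**s - 2*s - 4)/(2*2**s*s*(s + 1))
  Re(s) > -1

decompose at 1/2; ℳ[f](s) sums the 2 pieces' integrals
on [0, 1/2) integrate f = t against the kernel
on [1/2, 3/2): add ∫ (2 - t)·t^(s-1) dt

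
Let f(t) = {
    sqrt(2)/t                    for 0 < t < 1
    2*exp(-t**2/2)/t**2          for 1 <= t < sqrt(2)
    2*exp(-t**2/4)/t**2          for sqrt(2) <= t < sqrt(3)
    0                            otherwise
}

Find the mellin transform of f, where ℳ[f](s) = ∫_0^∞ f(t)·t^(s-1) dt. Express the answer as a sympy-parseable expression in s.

back out the power substitution: sqrt(2)/sqrt(t) on [0, 1); 2*exp(-t/2)/t on [1, 2); 2*exp(-t/4)/t on [2, 3)
peel off the common scale on t: 1/sqrt(t) on [0, 1/2); exp(-t)/t on [1/2, 1); exp(-t/2)/t on [1, 3/2)
the shared t-power comes off first: sqrt(t) on [0, 1/2); exp(-t) on [1/2, 1); exp(-t/2) on [1, 3/2)
integrate the 3 segments split at 1, sqrt(2), then add the results
on [0, 1) integrate f = sqrt(2)/t against the kernel
segment 1 to sqrt(2) holds 2*exp(-t**2/2)/t**2; add its integral
segment sqrt(2) to sqrt(3) holds 2*exp(-t**2/4)/t**2; add its integral

(2**s*(s - 1)*uppergamma(s/2 - 1, 1/2) - 2**s*(s - 1)*uppergamma(s/2 - 1, 3/4) + 2**(s/2 + 1)*(s - 1)*uppergamma(s/2 - 1, 1/2) - 2**(s/2 + 1)*(s - 1)*uppergamma(s/2 - 1, 1) + 4*sqrt(2))/(4*(s - 1))
  Re(s) > 1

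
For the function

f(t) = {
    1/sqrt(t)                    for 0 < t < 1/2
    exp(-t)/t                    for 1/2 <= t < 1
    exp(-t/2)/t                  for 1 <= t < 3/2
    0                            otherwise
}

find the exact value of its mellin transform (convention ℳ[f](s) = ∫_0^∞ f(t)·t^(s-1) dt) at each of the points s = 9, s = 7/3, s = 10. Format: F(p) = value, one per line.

F(9) = -174811815*exp(-3/4)/64 - 13700*exp(-1) + sqrt(2)/4352 + 273351111*exp(-1/2)/128
F(7/3) = -2*2**(1/3)*uppergamma(4/3, 3/4) - uppergamma(4/3, 1) + 3*2**(1/6)/22 + uppergamma(4/3, 1/2) + 2*2**(1/3)*uppergamma(4/3, 1/2)
F(10) = -5593984641*exp(-3/4)/128 - 109601*exp(-1) + sqrt(2)/9728 + 8730218097*exp(-1/2)/256

back out the shared t-power: sqrt(t) on [0, 1/2); exp(-t) on [1/2, 1); exp(-t/2) on [1, 3/2)
breakpoints 1/2, 1: one integral from each of the 3 segments
[0, 1/2) adds the kernel integral of 1/sqrt(t)
segment [1/2, 1) carries exp(-t)/t; integrate it
[1, 3/2) adds the kernel integral of exp(-t/2)/t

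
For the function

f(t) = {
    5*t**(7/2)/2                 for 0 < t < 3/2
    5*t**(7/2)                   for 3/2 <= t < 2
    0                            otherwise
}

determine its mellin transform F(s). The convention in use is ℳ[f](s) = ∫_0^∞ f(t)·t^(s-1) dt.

5*(2*2**(s + 7/2) - (3/2)**(s + 7/2))/(2*s + 7)
  Re(s) > -7/2

breakpoints 3/2: one integral from each of the 2 segments
for t in [0, 3/2): the term is ∫ 5*t**(7/2)/2·t^(s-1)
for t in [3/2, 2): the term is ∫ 5*t**(7/2)·t^(s-1)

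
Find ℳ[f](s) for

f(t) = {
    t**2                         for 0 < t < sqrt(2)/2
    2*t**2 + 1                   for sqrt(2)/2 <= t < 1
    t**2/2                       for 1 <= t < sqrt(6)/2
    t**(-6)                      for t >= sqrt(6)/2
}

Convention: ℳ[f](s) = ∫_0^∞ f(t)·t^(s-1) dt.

strip the power substitution: t on [0, 1/2); 2*t + 1 on [1/2, 1); t/2 on [1, 3/2); …
breakpoints sqrt(2)/2, 1, sqrt(6)/2: one integral from each of the 4 segments
∫ over [0, sqrt(2)/2) of t**2·t^(s-1) joins the sum
for t in [sqrt(2)/2, 1): the term is ∫ (2*t**2 + 1)·t^(s-1)
segment [1, sqrt(6)/2) carries t**2/2; integrate it
piece [sqrt(6)/2, ∞): integrate t**(-6) against the kernel

(sqrt(2)/2)**s*(270*2**(s/2)*s*(s - 6) + 216*2**(s/2)*(s - 6) + 81*3**(s/2)*s*(s - 6) - 32*3**(s/2)*s*(s + 2) - 162*s*(s - 6) - 216*s + 1296)/(108*s*(s - 6)*(s + 2))
  -2 < Re(s) < 6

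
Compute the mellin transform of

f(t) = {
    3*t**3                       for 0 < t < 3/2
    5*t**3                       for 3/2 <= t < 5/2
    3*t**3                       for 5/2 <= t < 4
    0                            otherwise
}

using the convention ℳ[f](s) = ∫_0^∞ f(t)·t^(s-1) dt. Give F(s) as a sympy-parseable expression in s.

summing 3 kernel integrals split by 3/2, 5/2 yields ℳ[f](s)
[0, 3/2) adds the kernel integral of 3*t**3
∫ 5*t**3·t^(s-1) over [3/2, 5/2)
between 5/2 and 4 the integrand is 3*t**3·t^(s-1)

(768*2**(3*s) - 27*3**s + 125*5**s)/(4*2**s*(s + 3))
  Re(s) > -3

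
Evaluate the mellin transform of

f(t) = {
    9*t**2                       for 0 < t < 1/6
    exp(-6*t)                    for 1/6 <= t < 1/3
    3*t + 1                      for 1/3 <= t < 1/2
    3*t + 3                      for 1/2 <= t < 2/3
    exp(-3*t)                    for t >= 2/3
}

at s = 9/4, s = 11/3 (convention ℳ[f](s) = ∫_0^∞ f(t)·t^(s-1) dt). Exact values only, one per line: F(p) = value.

F(9/4) = 6**(3/4)*(-15912*3**(1/4) - 5984*2**(1/4) - 1989*uppergamma(9/4, 2) + 117 + 1989*uppergamma(9/4, 1) + 7956*2**(1/4)*uppergamma(9/4, 2) + 62016*sqrt(2))/429624
F(11/3) = 6**(1/3)*(-77112*3**(2/3) - 20400*2**(2/3) - 5236*uppergamma(11/3, 2) + 231 + 5236*uppergamma(11/3, 1) + 41888*2**(2/3)*uppergamma(11/3, 2) + 835584*2**(1/3))/6785856

peel off the common scale on t: t**2 on [0, 1/2); exp(-2*t) on [1/2, 1); t + 1 on [1, 3/2); …
decompose at 1/6, 1/3, 1/2, 2/3; ℳ[f](s) sums the 5 pieces' integrals
∫ 9*t**2·t^(s-1) over [0, 1/6)
∫ exp(-6*t)·t^(s-1) over [1/6, 1/3)
on [1/3, 1/2) integrate f = (3*t + 1) against the kernel
∫ (3*t + 3)·t^(s-1) over [1/2, 2/3)
piece [2/3, ∞): integrate exp(-3*t) against the kernel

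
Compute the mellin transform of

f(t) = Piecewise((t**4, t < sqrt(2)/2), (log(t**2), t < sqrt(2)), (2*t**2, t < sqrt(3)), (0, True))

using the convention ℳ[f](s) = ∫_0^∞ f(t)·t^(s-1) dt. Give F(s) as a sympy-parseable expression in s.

(sqrt(2)/2)**s*(-16*2**s*s**2*(s + 4) + 4*2**s*s*(s + 2)*(s + 4)*log(2) - 8*2**s*(s + 2)*(s + 4) + 24*6**(s/2)*s**2*(s + 4) + s**2*(s + 2) + 4*s*(s + 2)*(s + 4)*log(2) + 8*(s + 2)*(s + 4))/(4*s**2*(s + 2)*(s + 4))
  Re(s) > -4

invert the power substitution to get t**2 on [0, 1/2); log(t) on [1/2, 2); 2*t on [2, 3)
linearity at sqrt(2)/2, sqrt(2) turns ℳ[f](s) into 3 summed integrals
∫ over [0, sqrt(2)/2) of t**4·t^(s-1) joins the sum
on [sqrt(2)/2, sqrt(2)): add ∫ log(t**2)·t^(s-1) dt
between sqrt(2) and sqrt(3) the integrand is 2*t**2·t^(s-1)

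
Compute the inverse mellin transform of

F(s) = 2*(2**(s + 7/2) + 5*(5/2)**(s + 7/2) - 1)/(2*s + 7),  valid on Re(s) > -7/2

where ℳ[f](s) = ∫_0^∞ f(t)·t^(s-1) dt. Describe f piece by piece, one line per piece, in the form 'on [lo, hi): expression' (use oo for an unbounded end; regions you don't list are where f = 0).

split f at 1, 2: ℳ[f](s) collects 3 kernel integrals
on [0, 1): add ∫ 5*t**(7/2)·t^(s-1) dt
piece [1, 2): integrate 6*t**(7/2) against the kernel
on [2, 5/2) integrate f = 5*t**(7/2) against the kernel

on [0, 1): 5*t**(7/2)
on [1, 2): 6*t**(7/2)
on [2, 5/2): 5*t**(7/2)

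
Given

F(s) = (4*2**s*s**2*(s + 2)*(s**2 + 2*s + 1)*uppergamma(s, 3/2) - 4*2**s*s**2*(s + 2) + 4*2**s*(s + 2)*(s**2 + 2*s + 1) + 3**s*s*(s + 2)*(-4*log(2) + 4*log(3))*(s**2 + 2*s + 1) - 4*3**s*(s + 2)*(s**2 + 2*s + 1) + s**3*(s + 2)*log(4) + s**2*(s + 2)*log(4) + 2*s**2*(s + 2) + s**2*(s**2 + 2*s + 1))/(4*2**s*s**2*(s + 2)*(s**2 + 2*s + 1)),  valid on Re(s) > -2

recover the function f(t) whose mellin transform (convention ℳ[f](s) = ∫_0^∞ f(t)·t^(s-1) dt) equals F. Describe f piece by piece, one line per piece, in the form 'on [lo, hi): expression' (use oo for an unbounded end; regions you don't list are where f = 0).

along the cuts 1/2, 1, 3/2, ℳ[f](s) splits into 4 integrals
on [0, 1/2) integrate f = t**2 against the kernel
on [1/2, 1): add ∫ t*log(t)·t^(s-1) dt
the [1, 3/2) slice contributes ∫ log(t)·t^(s-1) dt
over [3/2, ∞), the kernel integral of exp(-t) enters the sum

on [0, 1/2): t**2
on [1/2, 1): t*log(t)
on [1, 3/2): log(t)
on [3/2, oo): exp(-t)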